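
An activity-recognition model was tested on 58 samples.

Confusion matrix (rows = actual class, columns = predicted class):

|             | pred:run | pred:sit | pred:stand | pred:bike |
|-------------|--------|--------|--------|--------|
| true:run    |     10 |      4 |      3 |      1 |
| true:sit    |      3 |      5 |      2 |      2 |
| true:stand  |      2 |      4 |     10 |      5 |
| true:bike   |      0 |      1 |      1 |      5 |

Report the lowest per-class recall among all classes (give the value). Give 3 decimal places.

Per-class recall (TP/(TP+FN)):
  run: TP=10, FN=4+3+1=8 → 10/18 = 0.5556
  sit: TP=5, FN=3+2+2=7 → 5/12 = 0.4167
  stand: TP=10, FN=2+4+5=11 → 10/21 = 0.4762
  bike: TP=5, FN=0+1+1=2 → 5/7 = 0.7143
Lowest is class 'sit' with recall = 0.417.

0.417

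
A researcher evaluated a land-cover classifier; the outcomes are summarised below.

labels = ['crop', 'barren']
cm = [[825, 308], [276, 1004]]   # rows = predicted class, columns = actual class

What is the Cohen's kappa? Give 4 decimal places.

0.5134

Observed agreement pₒ = trace/N = 1829/2413 = 0.75798
Expected agreement pₑ = Σ (rowᵢ·colᵢ)/N² = (1101·1133 + 1312·1280)/2413² = 0.50266
κ = (pₒ − pₑ)/(1 − pₑ) = (0.75798 − 0.50266)/(1 − 0.50266) = 0.5134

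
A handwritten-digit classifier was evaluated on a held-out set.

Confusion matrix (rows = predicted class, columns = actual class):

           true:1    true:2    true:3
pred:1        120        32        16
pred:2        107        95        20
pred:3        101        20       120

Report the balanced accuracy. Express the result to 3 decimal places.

0.594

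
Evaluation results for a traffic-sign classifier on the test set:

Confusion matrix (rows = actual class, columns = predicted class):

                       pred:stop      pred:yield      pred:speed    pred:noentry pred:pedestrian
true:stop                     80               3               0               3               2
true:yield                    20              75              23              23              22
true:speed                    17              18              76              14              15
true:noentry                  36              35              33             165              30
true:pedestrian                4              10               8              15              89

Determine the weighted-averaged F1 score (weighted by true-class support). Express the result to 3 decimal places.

0.592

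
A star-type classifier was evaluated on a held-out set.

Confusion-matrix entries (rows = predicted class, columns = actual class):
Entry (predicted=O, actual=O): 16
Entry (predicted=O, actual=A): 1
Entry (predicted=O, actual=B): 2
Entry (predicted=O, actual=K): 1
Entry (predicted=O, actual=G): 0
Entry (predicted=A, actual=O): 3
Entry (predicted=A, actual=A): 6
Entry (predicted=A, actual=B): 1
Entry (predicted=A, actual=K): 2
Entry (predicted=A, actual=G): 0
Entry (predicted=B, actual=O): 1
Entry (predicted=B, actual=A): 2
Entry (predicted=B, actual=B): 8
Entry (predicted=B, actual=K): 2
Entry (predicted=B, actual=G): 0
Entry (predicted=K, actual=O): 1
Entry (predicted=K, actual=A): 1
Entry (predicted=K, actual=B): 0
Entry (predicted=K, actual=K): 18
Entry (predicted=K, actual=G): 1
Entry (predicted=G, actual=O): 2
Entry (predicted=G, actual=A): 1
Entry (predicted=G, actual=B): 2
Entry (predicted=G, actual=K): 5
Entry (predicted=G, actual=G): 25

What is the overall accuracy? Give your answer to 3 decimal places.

0.723

Accuracy = trace / total = (16+6+8+18+25=73) / 101 = 73/101 = 0.723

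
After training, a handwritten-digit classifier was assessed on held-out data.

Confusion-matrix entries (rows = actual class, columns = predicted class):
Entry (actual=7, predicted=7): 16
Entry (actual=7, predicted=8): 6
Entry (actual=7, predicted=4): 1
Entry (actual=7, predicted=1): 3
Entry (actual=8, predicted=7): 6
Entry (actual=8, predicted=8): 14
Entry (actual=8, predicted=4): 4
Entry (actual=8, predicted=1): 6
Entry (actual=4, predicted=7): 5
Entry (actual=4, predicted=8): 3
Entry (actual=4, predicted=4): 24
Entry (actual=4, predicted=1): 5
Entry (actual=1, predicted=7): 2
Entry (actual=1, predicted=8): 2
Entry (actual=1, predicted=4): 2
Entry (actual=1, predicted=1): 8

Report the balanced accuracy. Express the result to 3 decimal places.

0.576

Balanced accuracy = mean of per-class recall.
  7: recall = 16/26 = 0.6154
  8: recall = 14/30 = 0.4667
  4: recall = 24/37 = 0.6486
  1: recall = 8/14 = 0.5714
Mean = (0.6154 + 0.4667 + 0.6486 + 0.5714) / 4 = 0.576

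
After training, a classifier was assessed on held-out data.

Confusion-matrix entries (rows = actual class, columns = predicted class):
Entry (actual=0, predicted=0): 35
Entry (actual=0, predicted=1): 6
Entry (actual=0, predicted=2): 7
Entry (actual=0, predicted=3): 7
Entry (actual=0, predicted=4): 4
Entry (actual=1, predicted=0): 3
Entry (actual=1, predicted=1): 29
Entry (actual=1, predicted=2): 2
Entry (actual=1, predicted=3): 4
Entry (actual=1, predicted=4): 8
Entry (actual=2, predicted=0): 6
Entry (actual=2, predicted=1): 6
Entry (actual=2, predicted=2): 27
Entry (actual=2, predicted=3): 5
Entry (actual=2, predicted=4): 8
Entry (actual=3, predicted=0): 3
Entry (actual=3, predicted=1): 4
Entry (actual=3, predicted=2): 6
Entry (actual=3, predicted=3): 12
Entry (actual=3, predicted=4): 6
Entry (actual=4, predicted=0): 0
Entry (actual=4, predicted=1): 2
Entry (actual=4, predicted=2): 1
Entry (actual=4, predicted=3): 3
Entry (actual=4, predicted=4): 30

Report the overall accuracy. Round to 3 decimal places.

0.594

Accuracy = trace / total = (35+29+27+12+30=133) / 224 = 133/224 = 0.594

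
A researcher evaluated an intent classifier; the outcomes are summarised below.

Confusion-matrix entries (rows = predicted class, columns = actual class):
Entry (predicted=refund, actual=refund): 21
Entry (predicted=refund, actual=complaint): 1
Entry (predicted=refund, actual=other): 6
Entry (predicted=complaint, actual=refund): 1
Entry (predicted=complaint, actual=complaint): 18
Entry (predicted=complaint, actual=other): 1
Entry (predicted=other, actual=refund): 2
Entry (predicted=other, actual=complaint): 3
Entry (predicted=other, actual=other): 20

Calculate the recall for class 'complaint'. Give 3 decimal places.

One-vs-rest for 'complaint': TP = diagonal; FP = other classes predicted 'complaint'; FN = 'complaint' predicted as other.
recall = TP/(TP+FN).
complaint: TP=18, FN=1+3=4 → 18/22 = 0.8182

0.818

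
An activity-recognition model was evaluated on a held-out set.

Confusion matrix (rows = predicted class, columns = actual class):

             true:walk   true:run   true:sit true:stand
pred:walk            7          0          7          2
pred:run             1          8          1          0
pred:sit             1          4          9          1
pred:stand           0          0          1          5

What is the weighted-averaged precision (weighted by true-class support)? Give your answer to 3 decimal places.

0.660

Per-class precision (TP/(TP+FP)):
  walk: TP=7, FP=0+7+2=9 → 7/16 = 0.4375
  run: TP=8, FP=1+1+0=2 → 8/10 = 0.8000
  sit: TP=9, FP=1+4+1=6 → 9/15 = 0.6000
  stand: TP=5, FP=0+0+1=1 → 5/6 = 0.8333
Weighted-precision = Σ (supportᵢ/N)·precisionᵢ with N=47: (9/47)·0.4375 + (12/47)·0.8000 + (18/47)·0.6000 + (8/47)·0.8333 = 0.660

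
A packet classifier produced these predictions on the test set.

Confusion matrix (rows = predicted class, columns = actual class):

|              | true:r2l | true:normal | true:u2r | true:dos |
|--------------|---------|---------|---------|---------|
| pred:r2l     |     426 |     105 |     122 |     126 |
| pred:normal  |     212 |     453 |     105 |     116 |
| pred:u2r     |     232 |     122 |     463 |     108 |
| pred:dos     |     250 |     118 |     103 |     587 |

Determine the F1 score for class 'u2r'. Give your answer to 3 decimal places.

0.539

Take TP from the diagonal, FP from the rest of the 'u2r' prediction marginal, FN from the rest of the 'u2r' actual marginal.
F1 score = 2·TP/(2·TP+FP+FN).
u2r: TP=463, FP=232+122+108=462, FN=122+105+103=330 → 926/1718 = 0.5390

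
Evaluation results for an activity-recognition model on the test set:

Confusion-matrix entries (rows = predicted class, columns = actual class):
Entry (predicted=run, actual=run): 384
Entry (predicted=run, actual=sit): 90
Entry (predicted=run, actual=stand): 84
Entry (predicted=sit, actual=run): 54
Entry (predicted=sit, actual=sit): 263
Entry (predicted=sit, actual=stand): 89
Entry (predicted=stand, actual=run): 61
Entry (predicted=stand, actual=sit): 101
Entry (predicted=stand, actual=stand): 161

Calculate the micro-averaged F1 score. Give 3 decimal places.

0.628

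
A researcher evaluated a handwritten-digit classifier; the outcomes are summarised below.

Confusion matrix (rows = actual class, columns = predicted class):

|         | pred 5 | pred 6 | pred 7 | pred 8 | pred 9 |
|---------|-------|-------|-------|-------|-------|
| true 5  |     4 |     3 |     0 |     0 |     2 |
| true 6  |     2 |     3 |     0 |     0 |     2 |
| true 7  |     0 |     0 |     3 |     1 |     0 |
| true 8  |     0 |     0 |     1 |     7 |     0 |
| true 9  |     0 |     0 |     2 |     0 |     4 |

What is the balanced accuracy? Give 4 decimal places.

0.6329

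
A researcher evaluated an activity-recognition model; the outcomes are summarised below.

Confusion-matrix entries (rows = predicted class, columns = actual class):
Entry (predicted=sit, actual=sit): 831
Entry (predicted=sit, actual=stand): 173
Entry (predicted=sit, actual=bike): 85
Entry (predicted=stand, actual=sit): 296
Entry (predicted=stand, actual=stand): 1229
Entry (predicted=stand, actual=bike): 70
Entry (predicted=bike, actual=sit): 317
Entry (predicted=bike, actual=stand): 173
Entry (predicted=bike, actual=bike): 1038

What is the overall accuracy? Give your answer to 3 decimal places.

0.736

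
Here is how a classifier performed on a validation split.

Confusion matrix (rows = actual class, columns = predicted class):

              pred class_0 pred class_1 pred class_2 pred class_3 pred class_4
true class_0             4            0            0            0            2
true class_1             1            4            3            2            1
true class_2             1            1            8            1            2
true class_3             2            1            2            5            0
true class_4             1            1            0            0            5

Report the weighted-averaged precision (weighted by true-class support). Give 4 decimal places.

0.5681

Per-class precision (TP/(TP+FP)):
  class_0: TP=4, FP=1+1+2+1=5 → 4/9 = 0.44444
  class_1: TP=4, FP=0+1+1+1=3 → 4/7 = 0.57143
  class_2: TP=8, FP=0+3+2+0=5 → 8/13 = 0.61538
  class_3: TP=5, FP=0+2+1+0=3 → 5/8 = 0.62500
  class_4: TP=5, FP=2+1+2+0=5 → 5/10 = 0.50000
Weighted-precision = Σ (supportᵢ/N)·precisionᵢ with N=47: (6/47)·0.44444 + (11/47)·0.57143 + (13/47)·0.61538 + (10/47)·0.62500 + (7/47)·0.50000 = 0.5681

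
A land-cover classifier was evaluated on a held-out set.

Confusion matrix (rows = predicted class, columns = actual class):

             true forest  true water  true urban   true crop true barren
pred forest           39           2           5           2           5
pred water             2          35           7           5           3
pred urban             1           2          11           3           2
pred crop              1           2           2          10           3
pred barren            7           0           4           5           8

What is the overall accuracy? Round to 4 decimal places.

0.6205

Accuracy = trace / total = (39+35+11+10+8=103) / 166 = 103/166 = 0.6205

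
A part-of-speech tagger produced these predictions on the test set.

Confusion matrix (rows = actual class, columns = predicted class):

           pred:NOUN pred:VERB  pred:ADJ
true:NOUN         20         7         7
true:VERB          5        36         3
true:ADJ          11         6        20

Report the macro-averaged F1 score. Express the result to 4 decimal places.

Per-class F1 score (2·TP/(2·TP+FP+FN)):
  NOUN: TP=20, FP=5+11=16, FN=7+7=14 → 40/70 = 0.57143
  VERB: TP=36, FP=7+6=13, FN=5+3=8 → 72/93 = 0.77419
  ADJ: TP=20, FP=7+3=10, FN=11+6=17 → 40/67 = 0.59701
Macro-F1 score = mean = (0.57143 + 0.77419 + 0.59701) / 3 = 0.6475

0.6475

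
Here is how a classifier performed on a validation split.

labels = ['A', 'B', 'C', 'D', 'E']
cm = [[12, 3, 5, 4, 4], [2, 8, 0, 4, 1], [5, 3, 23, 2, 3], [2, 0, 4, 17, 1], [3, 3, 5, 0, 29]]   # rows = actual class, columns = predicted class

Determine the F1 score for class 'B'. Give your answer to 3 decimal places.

0.500

Take TP from the diagonal, FP from the rest of the 'B' prediction marginal, FN from the rest of the 'B' actual marginal.
F1 score = 2·TP/(2·TP+FP+FN).
B: TP=8, FP=3+3+0+3=9, FN=2+0+4+1=7 → 16/32 = 0.5000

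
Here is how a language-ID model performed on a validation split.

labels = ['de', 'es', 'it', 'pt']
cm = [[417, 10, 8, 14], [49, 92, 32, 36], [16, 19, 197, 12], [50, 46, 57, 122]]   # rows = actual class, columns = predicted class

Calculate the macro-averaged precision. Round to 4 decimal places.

0.6670

Per-class precision (TP/(TP+FP)):
  de: TP=417, FP=49+16+50=115 → 417/532 = 0.78383
  es: TP=92, FP=10+19+46=75 → 92/167 = 0.55090
  it: TP=197, FP=8+32+57=97 → 197/294 = 0.67007
  pt: TP=122, FP=14+36+12=62 → 122/184 = 0.66304
Macro-precision = mean = (0.78383 + 0.55090 + 0.67007 + 0.66304) / 4 = 0.6670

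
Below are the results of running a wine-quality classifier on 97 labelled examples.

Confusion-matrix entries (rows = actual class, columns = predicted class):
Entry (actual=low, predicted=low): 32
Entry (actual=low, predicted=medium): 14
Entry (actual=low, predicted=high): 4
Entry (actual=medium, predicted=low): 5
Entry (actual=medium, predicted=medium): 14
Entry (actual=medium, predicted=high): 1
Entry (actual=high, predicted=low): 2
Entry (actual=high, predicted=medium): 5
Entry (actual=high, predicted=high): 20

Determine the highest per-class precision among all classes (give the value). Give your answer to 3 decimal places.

Per-class precision (TP/(TP+FP)):
  low: TP=32, FP=5+2=7 → 32/39 = 0.8205
  medium: TP=14, FP=14+5=19 → 14/33 = 0.4242
  high: TP=20, FP=4+1=5 → 20/25 = 0.8000
Highest is class 'low' with precision = 0.821.

0.821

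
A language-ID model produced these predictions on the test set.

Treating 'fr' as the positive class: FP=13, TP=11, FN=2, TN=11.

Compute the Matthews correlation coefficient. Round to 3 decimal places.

MCC = (TP·TN − FP·FN) / √((TP+FP)(TP+FN)(TN+FP)(TN+FN))
Numerator = 11·11 − 13·2 = 95
Denominator = √(24·13·24·13) = √97344 = 312.0000
MCC = 95 / 312.0000 = 0.304

0.304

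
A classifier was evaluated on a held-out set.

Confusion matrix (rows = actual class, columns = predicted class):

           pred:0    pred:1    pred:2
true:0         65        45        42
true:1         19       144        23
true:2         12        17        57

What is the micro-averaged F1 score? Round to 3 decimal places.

0.627

Micro-averaging pools counts across classes: ΣTP=266, ΣFP=158, ΣFN=158.
Micro-F1 score = 2·TP/(2·TP+FP+FN) on pooled counts = 0.627 (equals overall accuracy in single-label multiclass).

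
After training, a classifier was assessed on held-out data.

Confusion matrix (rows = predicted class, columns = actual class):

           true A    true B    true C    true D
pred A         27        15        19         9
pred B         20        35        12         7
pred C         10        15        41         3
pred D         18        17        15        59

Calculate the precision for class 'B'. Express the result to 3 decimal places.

0.473

precision = TP/(TP+FP).
B: TP=35, FP=20+12+7=39 → 35/74 = 0.4730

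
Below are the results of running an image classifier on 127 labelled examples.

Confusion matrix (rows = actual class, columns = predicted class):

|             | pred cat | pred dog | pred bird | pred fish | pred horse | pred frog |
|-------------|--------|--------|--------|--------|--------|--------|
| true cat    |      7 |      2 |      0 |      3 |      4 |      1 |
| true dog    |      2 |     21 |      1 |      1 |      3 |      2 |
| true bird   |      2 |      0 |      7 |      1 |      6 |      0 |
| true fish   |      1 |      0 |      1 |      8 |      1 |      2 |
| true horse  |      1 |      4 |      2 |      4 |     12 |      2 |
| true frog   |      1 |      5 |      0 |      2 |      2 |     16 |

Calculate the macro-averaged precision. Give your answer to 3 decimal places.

Per-class precision (TP/(TP+FP)):
  cat: TP=7, FP=2+2+1+1+1=7 → 7/14 = 0.5000
  dog: TP=21, FP=2+0+0+4+5=11 → 21/32 = 0.6563
  bird: TP=7, FP=0+1+1+2+0=4 → 7/11 = 0.6364
  fish: TP=8, FP=3+1+1+4+2=11 → 8/19 = 0.4211
  horse: TP=12, FP=4+3+6+1+2=16 → 12/28 = 0.4286
  frog: TP=16, FP=1+2+0+2+2=7 → 16/23 = 0.6957
Macro-precision = mean = (0.5000 + 0.6563 + 0.6364 + 0.4211 + 0.4286 + 0.6957) / 6 = 0.556

0.556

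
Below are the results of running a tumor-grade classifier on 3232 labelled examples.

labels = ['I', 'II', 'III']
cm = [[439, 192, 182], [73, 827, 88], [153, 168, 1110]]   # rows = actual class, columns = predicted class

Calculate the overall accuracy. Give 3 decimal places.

0.735

Accuracy = trace / total = (439+827+1110=2376) / 3232 = 2376/3232 = 0.735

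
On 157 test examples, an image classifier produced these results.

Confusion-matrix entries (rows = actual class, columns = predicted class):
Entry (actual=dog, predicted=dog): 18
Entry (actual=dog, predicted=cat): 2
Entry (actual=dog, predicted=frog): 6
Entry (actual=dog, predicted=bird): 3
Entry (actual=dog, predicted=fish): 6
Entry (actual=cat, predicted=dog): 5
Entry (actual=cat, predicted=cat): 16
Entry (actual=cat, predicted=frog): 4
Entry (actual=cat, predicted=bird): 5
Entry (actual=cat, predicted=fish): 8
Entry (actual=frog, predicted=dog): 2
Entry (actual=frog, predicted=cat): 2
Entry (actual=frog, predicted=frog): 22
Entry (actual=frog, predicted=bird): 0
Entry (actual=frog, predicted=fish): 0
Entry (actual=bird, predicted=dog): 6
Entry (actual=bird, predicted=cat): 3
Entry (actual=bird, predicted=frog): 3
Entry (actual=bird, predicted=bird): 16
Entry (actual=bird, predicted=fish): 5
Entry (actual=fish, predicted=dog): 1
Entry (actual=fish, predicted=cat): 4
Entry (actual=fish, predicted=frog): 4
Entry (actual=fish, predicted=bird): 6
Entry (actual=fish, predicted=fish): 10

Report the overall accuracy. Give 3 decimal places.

Accuracy = trace / total = (18+16+22+16+10=82) / 157 = 82/157 = 0.522

0.522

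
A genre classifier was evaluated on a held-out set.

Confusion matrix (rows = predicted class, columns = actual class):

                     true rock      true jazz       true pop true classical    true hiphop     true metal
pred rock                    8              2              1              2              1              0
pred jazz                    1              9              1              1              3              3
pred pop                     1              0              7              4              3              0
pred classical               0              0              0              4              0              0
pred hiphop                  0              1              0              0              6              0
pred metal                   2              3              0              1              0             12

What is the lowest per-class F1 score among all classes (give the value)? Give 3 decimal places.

0.500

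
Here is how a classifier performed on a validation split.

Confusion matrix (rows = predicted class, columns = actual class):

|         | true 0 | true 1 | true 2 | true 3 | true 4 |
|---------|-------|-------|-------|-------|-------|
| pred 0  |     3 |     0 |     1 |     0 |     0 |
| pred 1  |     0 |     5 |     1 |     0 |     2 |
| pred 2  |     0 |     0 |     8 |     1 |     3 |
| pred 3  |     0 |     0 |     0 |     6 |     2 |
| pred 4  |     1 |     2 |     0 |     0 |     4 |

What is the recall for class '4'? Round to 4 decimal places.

0.3636

Take TP from the diagonal, FP from the rest of the '4' prediction marginal, FN from the rest of the '4' actual marginal.
recall = TP/(TP+FN).
4: TP=4, FN=0+2+3+2=7 → 4/11 = 0.36364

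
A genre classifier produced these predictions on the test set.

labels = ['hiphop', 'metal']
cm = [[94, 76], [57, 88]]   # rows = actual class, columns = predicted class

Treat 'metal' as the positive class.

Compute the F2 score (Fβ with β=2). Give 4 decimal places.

0.5914

Fβ = (1+β²)·TP / ((1+β²)·TP + β²·FN + FP), with β²=4
= 5·88 / (5·88 + 4·57 + 76) = 0.5914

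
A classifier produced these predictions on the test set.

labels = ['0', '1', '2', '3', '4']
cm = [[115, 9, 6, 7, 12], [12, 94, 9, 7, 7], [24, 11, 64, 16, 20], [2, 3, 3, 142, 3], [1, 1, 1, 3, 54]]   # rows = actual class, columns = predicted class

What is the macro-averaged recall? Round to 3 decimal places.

0.761

Per-class recall (TP/(TP+FN)):
  0: TP=115, FN=9+6+7+12=34 → 115/149 = 0.7718
  1: TP=94, FN=12+9+7+7=35 → 94/129 = 0.7287
  2: TP=64, FN=24+11+16+20=71 → 64/135 = 0.4741
  3: TP=142, FN=2+3+3+3=11 → 142/153 = 0.9281
  4: TP=54, FN=1+1+1+3=6 → 54/60 = 0.9000
Macro-recall = mean = (0.7718 + 0.7287 + 0.4741 + 0.9281 + 0.9000) / 5 = 0.761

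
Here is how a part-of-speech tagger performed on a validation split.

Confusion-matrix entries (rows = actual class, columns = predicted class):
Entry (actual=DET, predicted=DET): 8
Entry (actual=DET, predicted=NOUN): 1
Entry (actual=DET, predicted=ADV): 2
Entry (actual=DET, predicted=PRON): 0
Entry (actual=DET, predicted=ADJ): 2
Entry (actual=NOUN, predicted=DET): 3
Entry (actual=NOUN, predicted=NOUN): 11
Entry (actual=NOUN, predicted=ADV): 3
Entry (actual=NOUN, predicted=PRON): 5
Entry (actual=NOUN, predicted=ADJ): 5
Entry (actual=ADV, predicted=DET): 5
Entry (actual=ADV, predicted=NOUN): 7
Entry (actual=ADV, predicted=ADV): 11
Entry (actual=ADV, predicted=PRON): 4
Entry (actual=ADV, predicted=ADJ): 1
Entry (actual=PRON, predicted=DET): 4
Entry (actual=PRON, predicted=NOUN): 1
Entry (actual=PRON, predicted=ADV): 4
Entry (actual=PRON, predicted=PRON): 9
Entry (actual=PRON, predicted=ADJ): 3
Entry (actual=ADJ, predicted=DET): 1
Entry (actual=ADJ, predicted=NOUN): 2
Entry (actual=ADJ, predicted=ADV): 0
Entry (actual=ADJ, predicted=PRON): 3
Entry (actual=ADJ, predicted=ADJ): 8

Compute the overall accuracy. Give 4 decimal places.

Accuracy = trace / total = (8+11+11+9+8=47) / 103 = 47/103 = 0.4563

0.4563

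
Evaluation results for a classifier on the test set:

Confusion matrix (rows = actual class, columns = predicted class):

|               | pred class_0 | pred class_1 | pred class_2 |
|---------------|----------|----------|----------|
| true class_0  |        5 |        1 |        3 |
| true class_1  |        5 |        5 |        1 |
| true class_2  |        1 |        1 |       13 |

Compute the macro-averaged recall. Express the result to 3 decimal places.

Per-class recall (TP/(TP+FN)):
  class_0: TP=5, FN=1+3=4 → 5/9 = 0.5556
  class_1: TP=5, FN=5+1=6 → 5/11 = 0.4545
  class_2: TP=13, FN=1+1=2 → 13/15 = 0.8667
Macro-recall = mean = (0.5556 + 0.4545 + 0.8667) / 3 = 0.626

0.626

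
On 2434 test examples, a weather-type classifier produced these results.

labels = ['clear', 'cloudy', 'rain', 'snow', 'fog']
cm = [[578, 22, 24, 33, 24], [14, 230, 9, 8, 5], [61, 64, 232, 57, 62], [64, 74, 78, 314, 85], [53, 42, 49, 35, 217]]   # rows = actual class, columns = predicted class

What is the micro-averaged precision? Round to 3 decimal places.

Micro-averaging pools counts across classes: ΣTP=1571, ΣFP=863, ΣFN=863.
Micro-precision = TP/(TP+FP) on pooled counts = 0.645 (equals overall accuracy in single-label multiclass).

0.645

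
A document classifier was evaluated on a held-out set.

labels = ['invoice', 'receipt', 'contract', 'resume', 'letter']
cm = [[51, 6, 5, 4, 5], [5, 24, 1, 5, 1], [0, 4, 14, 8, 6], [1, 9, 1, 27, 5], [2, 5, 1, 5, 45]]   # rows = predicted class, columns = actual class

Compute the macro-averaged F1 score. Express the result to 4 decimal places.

0.6423

Per-class F1 score (2·TP/(2·TP+FP+FN)):
  invoice: TP=51, FP=6+5+4+5=20, FN=5+0+1+2=8 → 102/130 = 0.78462
  receipt: TP=24, FP=5+1+5+1=12, FN=6+4+9+5=24 → 48/84 = 0.57143
  contract: TP=14, FP=0+4+8+6=18, FN=5+1+1+1=8 → 28/54 = 0.51852
  resume: TP=27, FP=1+9+1+5=16, FN=4+5+8+5=22 → 54/92 = 0.58696
  letter: TP=45, FP=2+5+1+5=13, FN=5+1+6+5=17 → 90/120 = 0.75000
Macro-F1 score = mean = (0.78462 + 0.57143 + 0.51852 + 0.58696 + 0.75000) / 5 = 0.6423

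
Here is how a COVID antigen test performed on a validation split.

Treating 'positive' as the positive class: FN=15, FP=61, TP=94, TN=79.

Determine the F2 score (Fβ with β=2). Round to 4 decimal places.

Fβ = (1+β²)·TP / ((1+β²)·TP + β²·FN + FP), with β²=4
= 5·94 / (5·94 + 4·15 + 61) = 0.7953

0.7953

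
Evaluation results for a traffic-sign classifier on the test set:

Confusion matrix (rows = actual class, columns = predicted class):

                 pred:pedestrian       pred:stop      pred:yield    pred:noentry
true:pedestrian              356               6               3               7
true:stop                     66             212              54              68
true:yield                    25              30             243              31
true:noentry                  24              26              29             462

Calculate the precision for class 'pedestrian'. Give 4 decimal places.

0.7558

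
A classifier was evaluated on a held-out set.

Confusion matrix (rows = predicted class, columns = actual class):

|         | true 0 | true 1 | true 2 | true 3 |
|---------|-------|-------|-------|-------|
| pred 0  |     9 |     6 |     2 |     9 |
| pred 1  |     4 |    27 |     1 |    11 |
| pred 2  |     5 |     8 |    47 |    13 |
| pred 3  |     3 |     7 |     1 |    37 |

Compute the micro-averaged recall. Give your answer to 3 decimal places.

Micro-averaging pools counts across classes: ΣTP=120, ΣFP=70, ΣFN=70.
Micro-recall = TP/(TP+FN) on pooled counts = 0.632 (equals overall accuracy in single-label multiclass).

0.632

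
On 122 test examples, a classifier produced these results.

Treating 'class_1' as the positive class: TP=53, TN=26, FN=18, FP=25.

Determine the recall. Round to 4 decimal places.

Recall = TP/(TP+FN) = 53/(53+18) = 53/71 = 0.7465

0.7465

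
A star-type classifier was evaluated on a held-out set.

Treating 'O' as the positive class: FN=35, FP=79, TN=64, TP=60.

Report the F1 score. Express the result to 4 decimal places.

Precision = TP/(TP+FP) = 60/139 = 0.4317
Recall = TP/(TP+FN) = 60/95 = 0.6316
F1 = 2·TP/(2·TP+FP+FN) = 120/234 = 0.5128

0.5128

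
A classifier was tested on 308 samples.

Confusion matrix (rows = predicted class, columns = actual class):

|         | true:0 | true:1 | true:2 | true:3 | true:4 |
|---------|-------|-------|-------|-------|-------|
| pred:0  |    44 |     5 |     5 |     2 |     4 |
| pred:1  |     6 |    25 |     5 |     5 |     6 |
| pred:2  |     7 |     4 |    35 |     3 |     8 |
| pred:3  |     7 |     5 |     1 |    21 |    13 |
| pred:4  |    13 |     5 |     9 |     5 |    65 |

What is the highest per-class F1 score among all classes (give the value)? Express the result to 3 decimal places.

0.674

Per-class F1 score (2·TP/(2·TP+FP+FN)):
  0: TP=44, FP=5+5+2+4=16, FN=6+7+7+13=33 → 88/137 = 0.6423
  1: TP=25, FP=6+5+5+6=22, FN=5+4+5+5=19 → 50/91 = 0.5495
  2: TP=35, FP=7+4+3+8=22, FN=5+5+1+9=20 → 70/112 = 0.6250
  3: TP=21, FP=7+5+1+13=26, FN=2+5+3+5=15 → 42/83 = 0.5060
  4: TP=65, FP=13+5+9+5=32, FN=4+6+8+13=31 → 130/193 = 0.6736
Highest is class '4' with F1 score = 0.674.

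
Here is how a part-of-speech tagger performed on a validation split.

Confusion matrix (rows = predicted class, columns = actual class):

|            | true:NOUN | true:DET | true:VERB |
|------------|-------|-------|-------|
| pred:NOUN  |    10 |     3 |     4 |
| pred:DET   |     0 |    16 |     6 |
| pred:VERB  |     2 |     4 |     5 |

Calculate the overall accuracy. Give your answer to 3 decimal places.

0.620

Accuracy = trace / total = (10+16+5=31) / 50 = 31/50 = 0.620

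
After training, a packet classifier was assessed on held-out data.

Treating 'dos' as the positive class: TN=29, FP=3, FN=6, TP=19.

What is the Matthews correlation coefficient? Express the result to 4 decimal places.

MCC = (TP·TN − FP·FN) / √((TP+FP)(TP+FN)(TN+FP)(TN+FN))
Numerator = 19·29 − 3·6 = 533
Denominator = √(22·25·32·35) = √616000 = 784.8567
MCC = 533 / 784.8567 = 0.6791

0.6791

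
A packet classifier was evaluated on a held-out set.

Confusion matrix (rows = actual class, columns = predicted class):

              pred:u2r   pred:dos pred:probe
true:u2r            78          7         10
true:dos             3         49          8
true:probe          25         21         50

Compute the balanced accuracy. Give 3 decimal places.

Balanced accuracy = mean of per-class recall.
  u2r: recall = 78/95 = 0.8211
  dos: recall = 49/60 = 0.8167
  probe: recall = 50/96 = 0.5208
Mean = (0.8211 + 0.8167 + 0.5208) / 3 = 0.720

0.720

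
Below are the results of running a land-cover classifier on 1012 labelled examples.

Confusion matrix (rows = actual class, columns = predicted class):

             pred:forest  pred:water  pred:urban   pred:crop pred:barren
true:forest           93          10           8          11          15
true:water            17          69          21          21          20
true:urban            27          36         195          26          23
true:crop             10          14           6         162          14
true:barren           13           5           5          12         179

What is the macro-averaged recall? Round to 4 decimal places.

Per-class recall (TP/(TP+FN)):
  forest: TP=93, FN=10+8+11+15=44 → 93/137 = 0.67883
  water: TP=69, FN=17+21+21+20=79 → 69/148 = 0.46622
  urban: TP=195, FN=27+36+26+23=112 → 195/307 = 0.63518
  crop: TP=162, FN=10+14+6+14=44 → 162/206 = 0.78641
  barren: TP=179, FN=13+5+5+12=35 → 179/214 = 0.83645
Macro-recall = mean = (0.67883 + 0.46622 + 0.63518 + 0.78641 + 0.83645) / 5 = 0.6806

0.6806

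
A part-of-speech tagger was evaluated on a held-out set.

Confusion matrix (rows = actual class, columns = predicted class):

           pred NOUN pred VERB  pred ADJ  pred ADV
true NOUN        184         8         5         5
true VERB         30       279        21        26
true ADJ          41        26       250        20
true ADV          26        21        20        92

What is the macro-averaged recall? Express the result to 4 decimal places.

0.7538

Per-class recall (TP/(TP+FN)):
  NOUN: TP=184, FN=8+5+5=18 → 184/202 = 0.91089
  VERB: TP=279, FN=30+21+26=77 → 279/356 = 0.78371
  ADJ: TP=250, FN=41+26+20=87 → 250/337 = 0.74184
  ADV: TP=92, FN=26+21+20=67 → 92/159 = 0.57862
Macro-recall = mean = (0.91089 + 0.78371 + 0.74184 + 0.57862) / 4 = 0.7538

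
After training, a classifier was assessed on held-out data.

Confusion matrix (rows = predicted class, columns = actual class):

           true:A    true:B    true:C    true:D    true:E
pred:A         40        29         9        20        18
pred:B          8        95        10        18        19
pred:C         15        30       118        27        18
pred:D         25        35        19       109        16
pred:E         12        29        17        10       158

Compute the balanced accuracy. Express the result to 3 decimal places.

0.560

Balanced accuracy = mean of per-class recall.
  A: recall = 40/100 = 0.4000
  B: recall = 95/218 = 0.4358
  C: recall = 118/173 = 0.6821
  D: recall = 109/184 = 0.5924
  E: recall = 158/229 = 0.6900
Mean = (0.4000 + 0.4358 + 0.6821 + 0.5924 + 0.6900) / 5 = 0.560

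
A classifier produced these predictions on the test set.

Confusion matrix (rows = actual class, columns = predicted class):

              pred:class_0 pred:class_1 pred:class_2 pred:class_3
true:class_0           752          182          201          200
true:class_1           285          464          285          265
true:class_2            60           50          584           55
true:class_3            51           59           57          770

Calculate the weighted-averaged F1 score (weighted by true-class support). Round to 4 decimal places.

0.5810

Per-class F1 score (2·TP/(2·TP+FP+FN)):
  class_0: TP=752, FP=285+60+51=396, FN=182+201+200=583 → 1504/2483 = 0.60572
  class_1: TP=464, FP=182+50+59=291, FN=285+285+265=835 → 928/2054 = 0.45180
  class_2: TP=584, FP=201+285+57=543, FN=60+50+55=165 → 1168/1876 = 0.62260
  class_3: TP=770, FP=200+265+55=520, FN=51+59+57=167 → 1540/2227 = 0.69151
Weighted-F1 score = Σ (supportᵢ/N)·F1 scoreᵢ with N=4320: (1335/4320)·0.60572 + (1299/4320)·0.45180 + (749/4320)·0.62260 + (937/4320)·0.69151 = 0.5810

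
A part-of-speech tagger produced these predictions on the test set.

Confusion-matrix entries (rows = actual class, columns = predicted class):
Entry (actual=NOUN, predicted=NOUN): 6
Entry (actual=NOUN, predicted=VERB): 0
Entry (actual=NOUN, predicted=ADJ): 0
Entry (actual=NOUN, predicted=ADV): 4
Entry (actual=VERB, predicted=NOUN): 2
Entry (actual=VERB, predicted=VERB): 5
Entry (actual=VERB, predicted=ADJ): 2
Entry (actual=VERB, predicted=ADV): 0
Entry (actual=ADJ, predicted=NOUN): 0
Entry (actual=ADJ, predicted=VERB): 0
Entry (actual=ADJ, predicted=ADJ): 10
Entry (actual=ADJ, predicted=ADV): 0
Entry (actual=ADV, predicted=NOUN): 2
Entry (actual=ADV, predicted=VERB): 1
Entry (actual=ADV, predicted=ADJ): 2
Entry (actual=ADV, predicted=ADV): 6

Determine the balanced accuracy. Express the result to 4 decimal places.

Balanced accuracy = mean of per-class recall.
  NOUN: recall = 6/10 = 0.60000
  VERB: recall = 5/9 = 0.55556
  ADJ: recall = 10/10 = 1.00000
  ADV: recall = 6/11 = 0.54545
Mean = (0.60000 + 0.55556 + 1.00000 + 0.54545) / 4 = 0.6753

0.6753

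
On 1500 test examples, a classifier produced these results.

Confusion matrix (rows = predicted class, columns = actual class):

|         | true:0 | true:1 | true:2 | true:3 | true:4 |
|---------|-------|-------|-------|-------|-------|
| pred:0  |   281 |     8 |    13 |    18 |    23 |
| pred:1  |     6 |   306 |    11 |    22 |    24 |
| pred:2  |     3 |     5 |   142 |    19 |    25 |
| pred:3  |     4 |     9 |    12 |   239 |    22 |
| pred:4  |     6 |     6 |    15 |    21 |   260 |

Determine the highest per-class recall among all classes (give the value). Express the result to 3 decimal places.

0.937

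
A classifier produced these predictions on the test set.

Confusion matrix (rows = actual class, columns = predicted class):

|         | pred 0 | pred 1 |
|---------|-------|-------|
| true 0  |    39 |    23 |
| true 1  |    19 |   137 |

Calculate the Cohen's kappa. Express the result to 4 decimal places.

Observed agreement pₒ = trace/N = 176/218 = 0.80734
Expected agreement pₑ = Σ (rowᵢ·colᵢ)/N² = (62·58 + 156·160)/218² = 0.60088
κ = (pₒ − pₑ)/(1 − pₑ) = (0.80734 − 0.60088)/(1 − 0.60088) = 0.5173

0.5173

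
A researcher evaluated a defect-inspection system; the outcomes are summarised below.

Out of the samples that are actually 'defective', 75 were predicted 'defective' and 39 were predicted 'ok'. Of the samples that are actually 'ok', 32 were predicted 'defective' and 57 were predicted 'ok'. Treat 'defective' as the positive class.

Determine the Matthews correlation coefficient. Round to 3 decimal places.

MCC = (TP·TN − FP·FN) / √((TP+FP)(TP+FN)(TN+FP)(TN+FN))
Numerator = 75·57 − 32·39 = 3027
Denominator = √(107·114·89·96) = √104219712 = 10208.8056
MCC = 3027 / 10208.8056 = 0.297

0.297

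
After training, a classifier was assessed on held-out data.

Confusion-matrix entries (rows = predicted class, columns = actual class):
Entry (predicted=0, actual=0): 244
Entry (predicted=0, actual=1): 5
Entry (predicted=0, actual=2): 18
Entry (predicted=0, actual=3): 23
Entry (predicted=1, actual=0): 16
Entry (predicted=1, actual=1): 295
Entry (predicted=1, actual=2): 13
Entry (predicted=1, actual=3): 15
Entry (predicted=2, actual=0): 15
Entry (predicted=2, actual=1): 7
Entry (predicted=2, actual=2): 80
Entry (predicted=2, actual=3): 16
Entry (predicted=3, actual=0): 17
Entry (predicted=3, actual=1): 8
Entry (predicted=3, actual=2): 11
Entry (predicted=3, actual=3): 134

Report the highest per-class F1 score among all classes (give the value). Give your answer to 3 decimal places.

Per-class F1 score (2·TP/(2·TP+FP+FN)):
  0: TP=244, FP=5+18+23=46, FN=16+15+17=48 → 488/582 = 0.8385
  1: TP=295, FP=16+13+15=44, FN=5+7+8=20 → 590/654 = 0.9021
  2: TP=80, FP=15+7+16=38, FN=18+13+11=42 → 160/240 = 0.6667
  3: TP=134, FP=17+8+11=36, FN=23+15+16=54 → 268/358 = 0.7486
Highest is class '1' with F1 score = 0.902.

0.902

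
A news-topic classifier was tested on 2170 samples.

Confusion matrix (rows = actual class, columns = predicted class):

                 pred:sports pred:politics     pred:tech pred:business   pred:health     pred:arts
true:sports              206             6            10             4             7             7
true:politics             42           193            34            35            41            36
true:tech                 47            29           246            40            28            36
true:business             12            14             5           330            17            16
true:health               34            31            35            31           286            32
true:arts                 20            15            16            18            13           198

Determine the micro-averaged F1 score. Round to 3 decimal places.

0.672

Micro-averaging pools counts across classes: ΣTP=1459, ΣFP=711, ΣFN=711.
Micro-F1 score = 2·TP/(2·TP+FP+FN) on pooled counts = 0.672 (equals overall accuracy in single-label multiclass).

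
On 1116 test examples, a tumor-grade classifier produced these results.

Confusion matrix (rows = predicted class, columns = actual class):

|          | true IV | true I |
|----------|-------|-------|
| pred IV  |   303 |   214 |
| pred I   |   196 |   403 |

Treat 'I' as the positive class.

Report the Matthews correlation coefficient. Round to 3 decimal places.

0.260

MCC = (TP·TN − FP·FN) / √((TP+FP)(TP+FN)(TN+FP)(TN+FN))
Numerator = 403·303 − 196·214 = 80165
Denominator = √(599·617·499·517) = √95346131089 = 308781.6884
MCC = 80165 / 308781.6884 = 0.260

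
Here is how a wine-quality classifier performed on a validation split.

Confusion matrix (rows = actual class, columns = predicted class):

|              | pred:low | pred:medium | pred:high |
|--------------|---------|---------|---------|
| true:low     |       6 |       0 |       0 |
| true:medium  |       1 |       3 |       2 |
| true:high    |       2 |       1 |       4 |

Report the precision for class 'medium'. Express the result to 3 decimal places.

Treat 'medium' as positive and all other classes as negative.
precision = TP/(TP+FP).
medium: TP=3, FP=0+1=1 → 3/4 = 0.7500

0.750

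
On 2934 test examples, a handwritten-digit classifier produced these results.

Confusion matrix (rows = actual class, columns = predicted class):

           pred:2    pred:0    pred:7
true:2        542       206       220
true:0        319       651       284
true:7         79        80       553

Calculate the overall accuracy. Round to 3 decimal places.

Accuracy = trace / total = (542+651+553=1746) / 2934 = 1746/2934 = 0.595

0.595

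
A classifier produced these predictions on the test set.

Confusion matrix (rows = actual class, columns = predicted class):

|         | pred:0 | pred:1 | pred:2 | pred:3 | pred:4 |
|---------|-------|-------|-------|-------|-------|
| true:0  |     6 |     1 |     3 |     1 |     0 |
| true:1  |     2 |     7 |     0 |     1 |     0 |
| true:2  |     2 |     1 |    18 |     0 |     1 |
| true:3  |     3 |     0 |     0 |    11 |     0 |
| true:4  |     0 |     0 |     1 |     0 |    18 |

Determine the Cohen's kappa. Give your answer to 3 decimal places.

Observed agreement pₒ = trace/N = 60/76 = 0.7895
Expected agreement pₑ = Σ (rowᵢ·colᵢ)/N² = (11·13 + 10·9 + 22·22 + 14·13 + 19·19)/76² = 0.2181
κ = (pₒ − pₑ)/(1 − pₑ) = (0.7895 − 0.2181)/(1 − 0.2181) = 0.731

0.731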